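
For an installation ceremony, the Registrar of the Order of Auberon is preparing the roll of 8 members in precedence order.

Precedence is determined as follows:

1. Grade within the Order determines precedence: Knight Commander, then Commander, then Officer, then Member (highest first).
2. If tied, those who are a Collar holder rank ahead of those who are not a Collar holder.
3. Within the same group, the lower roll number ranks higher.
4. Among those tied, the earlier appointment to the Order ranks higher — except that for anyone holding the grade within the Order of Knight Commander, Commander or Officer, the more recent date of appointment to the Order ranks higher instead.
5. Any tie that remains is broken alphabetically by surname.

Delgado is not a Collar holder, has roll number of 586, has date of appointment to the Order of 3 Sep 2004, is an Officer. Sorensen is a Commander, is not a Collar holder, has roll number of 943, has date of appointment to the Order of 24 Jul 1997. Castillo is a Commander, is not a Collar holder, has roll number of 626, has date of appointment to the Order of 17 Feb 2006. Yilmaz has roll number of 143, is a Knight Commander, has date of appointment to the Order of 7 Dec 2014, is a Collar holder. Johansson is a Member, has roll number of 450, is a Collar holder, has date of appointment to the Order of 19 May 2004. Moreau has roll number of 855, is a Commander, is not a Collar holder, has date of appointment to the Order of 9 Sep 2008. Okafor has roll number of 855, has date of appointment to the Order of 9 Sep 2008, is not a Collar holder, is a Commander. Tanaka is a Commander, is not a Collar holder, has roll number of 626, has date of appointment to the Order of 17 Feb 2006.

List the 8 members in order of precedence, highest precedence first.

Yilmaz, Castillo, Tanaka, Moreau, Okafor, Sorensen, Delgado, Johansson

By grade within the Order: Yilmaz (Knight Commander); then Castillo, Tanaka, Moreau, Okafor and Sorensen (Commander); then Delgado (Officer); then Johansson (Member).
Castillo, Tanaka, Moreau, Okafor and Sorensen are each not a Collar holder, so the next rule applies.
Among Castillo, Tanaka, Moreau, Okafor and Sorensen, by roll number (lower first): Castillo and Tanaka (626) before Moreau and Okafor (855) before Sorensen (943).
Castillo and Tanaka both have date of appointment to the Order 17 Feb 2006, so the next rule applies.
Among Castillo and Tanaka, alphabetically by surname: Castillo before Tanaka.
Moreau and Okafor both have date of appointment to the Order 9 Sep 2008, so the next rule applies.
Among Moreau and Okafor, alphabetically by surname: Moreau before Okafor.
Full order: Yilmaz, Castillo, Tanaka, Moreau, Okafor, Sorensen, Delgado, Johansson.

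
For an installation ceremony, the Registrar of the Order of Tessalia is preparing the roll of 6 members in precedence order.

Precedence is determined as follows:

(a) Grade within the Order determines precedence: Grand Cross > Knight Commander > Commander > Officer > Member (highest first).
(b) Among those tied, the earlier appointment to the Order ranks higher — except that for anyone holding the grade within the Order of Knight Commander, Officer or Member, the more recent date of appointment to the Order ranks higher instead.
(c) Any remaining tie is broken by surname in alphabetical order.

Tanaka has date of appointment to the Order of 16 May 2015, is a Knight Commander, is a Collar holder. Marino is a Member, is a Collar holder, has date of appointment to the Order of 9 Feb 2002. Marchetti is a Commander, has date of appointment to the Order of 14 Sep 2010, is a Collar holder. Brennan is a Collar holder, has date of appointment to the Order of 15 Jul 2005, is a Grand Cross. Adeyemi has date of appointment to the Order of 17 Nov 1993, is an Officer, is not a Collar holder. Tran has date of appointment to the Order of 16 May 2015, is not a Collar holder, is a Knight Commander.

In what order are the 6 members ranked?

Brennan, Tanaka, Tran, Marchetti, Adeyemi, Marino

By grade within the Order: Brennan (Grand Cross); then Tanaka and Tran (Knight Commander); then Marchetti (Commander); then Adeyemi (Officer); then Marino (Member).
Tanaka and Tran both have date of appointment to the Order 16 May 2015, so the next rule applies.
Among Tanaka and Tran, alphabetically by surname: Tanaka before Tran.
Full order: Brennan, Tanaka, Tran, Marchetti, Adeyemi, Marino.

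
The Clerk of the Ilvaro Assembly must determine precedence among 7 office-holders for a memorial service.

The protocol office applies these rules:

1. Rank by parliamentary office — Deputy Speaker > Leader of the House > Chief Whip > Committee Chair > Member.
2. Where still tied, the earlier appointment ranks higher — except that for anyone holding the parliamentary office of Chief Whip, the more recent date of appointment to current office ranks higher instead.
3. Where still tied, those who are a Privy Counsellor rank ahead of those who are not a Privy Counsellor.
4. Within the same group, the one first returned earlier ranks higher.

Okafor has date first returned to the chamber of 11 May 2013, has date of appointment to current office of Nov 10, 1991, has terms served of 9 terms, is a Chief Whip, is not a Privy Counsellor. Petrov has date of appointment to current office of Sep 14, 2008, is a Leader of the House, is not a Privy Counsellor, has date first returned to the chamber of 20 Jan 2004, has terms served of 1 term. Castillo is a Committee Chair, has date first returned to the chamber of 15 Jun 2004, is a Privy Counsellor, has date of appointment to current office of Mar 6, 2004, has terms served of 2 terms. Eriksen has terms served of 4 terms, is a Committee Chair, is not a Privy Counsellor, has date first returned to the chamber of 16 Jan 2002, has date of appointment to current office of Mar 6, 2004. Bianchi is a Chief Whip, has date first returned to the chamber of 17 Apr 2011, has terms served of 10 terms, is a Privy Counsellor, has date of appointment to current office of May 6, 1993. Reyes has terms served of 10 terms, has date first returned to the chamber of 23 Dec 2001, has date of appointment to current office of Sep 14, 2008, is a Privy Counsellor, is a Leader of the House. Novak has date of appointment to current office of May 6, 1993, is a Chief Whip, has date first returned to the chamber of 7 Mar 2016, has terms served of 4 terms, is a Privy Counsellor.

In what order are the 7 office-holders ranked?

Reyes, Petrov, Bianchi, Novak, Okafor, Castillo, Eriksen

By parliamentary office: Reyes and Petrov (Leader of the House); then Bianchi, Novak and Okafor (Chief Whip); then Castillo and Eriksen (Committee Chair).
Reyes and Petrov both have date of appointment to current office Sep 14, 2008, so the next rule applies.
Among Reyes and Petrov, a Privy Counsellor before not a Privy Counsellor: Reyes (a Privy Counsellor) before Petrov (not a Privy Counsellor).
Among Bianchi, Novak and Okafor, by date of appointment to current office (later first) (reversed rule for this group): Bianchi and Novak (May 6, 1993) before Okafor (Nov 10, 1991).
Bianchi and Novak are each a Privy Counsellor, so the next rule applies.
Among Bianchi and Novak, by date first returned to the chamber (earlier first): Bianchi (17 Apr 2011) before Novak (7 Mar 2016).
Castillo and Eriksen both have date of appointment to current office Mar 6, 2004, so the next rule applies.
Among Castillo and Eriksen, a Privy Counsellor before not a Privy Counsellor: Castillo (a Privy Counsellor) before Eriksen (not a Privy Counsellor).
Full order: Reyes, Petrov, Bianchi, Novak, Okafor, Castillo, Eriksen.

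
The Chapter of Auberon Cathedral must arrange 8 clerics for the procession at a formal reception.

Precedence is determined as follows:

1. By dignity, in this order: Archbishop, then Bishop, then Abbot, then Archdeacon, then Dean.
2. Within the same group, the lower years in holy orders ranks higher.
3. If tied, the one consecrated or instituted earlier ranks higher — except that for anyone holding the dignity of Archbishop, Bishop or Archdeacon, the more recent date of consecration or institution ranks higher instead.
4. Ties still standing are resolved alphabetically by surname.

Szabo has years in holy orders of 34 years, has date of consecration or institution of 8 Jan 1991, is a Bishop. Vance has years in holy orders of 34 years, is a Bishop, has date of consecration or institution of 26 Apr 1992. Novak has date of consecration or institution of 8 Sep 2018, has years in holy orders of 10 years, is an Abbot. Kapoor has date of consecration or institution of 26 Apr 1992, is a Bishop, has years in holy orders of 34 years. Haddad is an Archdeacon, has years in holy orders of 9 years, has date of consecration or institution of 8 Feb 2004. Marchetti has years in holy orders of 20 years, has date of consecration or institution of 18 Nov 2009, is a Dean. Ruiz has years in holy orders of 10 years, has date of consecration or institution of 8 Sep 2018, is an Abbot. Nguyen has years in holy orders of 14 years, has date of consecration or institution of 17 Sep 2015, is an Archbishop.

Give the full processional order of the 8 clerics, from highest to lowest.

Nguyen, Kapoor, Vance, Szabo, Novak, Ruiz, Haddad, Marchetti

By dignity: Nguyen (Archbishop); then Kapoor, Vance and Szabo (Bishop); then Novak and Ruiz (Abbot); then Haddad (Archdeacon); then Marchetti (Dean).
Kapoor, Vance and Szabo all have years in holy orders 34 years, so the next rule applies.
Among Kapoor, Vance and Szabo, by date of consecration or institution (later first) (reversed rule for this group): Kapoor and Vance (26 Apr 1992) before Szabo (8 Jan 1991).
Among Kapoor and Vance, alphabetically by surname: Kapoor before Vance.
Novak and Ruiz both have years in holy orders 10 years, so the next rule applies.
Novak and Ruiz both have date of consecration or institution 8 Sep 2018, so the next rule applies.
Among Novak and Ruiz, alphabetically by surname: Novak before Ruiz.
Full order: Nguyen, Kapoor, Vance, Szabo, Novak, Ruiz, Haddad, Marchetti.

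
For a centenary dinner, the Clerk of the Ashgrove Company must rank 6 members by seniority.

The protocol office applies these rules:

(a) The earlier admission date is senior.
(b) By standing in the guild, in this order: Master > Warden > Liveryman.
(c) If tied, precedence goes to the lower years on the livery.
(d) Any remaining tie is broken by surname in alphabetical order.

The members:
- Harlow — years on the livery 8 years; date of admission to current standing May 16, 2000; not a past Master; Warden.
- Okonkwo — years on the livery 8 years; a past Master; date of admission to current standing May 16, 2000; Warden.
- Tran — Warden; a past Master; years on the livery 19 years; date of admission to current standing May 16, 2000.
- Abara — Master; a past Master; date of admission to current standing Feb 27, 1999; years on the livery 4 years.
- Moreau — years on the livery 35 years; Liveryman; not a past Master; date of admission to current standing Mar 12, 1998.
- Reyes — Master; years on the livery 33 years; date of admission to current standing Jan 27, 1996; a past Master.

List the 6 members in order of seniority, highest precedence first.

Reyes, Moreau, Abara, Harlow, Okonkwo, Tran

By date of admission to current standing (earlier first): Reyes (Jan 27, 1996); then Moreau (Mar 12, 1998); then Abara (Feb 27, 1999); then Harlow, Okonkwo and Tran (each May 16, 2000).
Harlow, Okonkwo and Tran are each Warden, so the next rule applies.
Among Harlow, Okonkwo and Tran, by years on the livery (lower first): Harlow and Okonkwo (8 years) before Tran (19 years).
Among Harlow and Okonkwo, alphabetically by surname: Harlow before Okonkwo.
Full order: Reyes, Moreau, Abara, Harlow, Okonkwo, Tran.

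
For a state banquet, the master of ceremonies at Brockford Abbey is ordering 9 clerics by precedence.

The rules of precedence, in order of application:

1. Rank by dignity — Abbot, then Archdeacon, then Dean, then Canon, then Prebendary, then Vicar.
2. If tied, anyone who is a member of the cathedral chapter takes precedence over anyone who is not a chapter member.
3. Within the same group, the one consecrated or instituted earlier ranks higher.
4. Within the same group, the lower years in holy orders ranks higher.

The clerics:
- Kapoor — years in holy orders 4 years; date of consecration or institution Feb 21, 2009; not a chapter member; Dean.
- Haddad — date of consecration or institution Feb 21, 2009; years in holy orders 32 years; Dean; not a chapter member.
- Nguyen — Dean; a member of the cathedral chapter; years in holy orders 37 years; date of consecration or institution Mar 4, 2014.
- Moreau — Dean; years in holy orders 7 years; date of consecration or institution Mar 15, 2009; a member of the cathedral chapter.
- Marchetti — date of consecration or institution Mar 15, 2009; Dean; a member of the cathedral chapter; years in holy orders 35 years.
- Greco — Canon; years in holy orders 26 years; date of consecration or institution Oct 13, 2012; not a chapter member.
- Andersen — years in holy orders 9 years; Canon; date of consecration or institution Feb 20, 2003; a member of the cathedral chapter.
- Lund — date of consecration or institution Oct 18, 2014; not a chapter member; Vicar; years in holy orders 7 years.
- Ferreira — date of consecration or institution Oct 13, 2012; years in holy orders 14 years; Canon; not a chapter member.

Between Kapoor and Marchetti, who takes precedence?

Marchetti

By dignity: Moreau, Marchetti, Nguyen, Kapoor and Haddad (Dean); then Andersen, Ferreira and Greco (Canon); then Lund (Vicar).
Among Moreau, Marchetti, Nguyen, Kapoor and Haddad, a member of the cathedral chapter before not a chapter member: Moreau, Marchetti and Nguyen (a member of the cathedral chapter) before Kapoor and Haddad (not a chapter member).
Among Moreau, Marchetti and Nguyen, by date of consecration or institution (earlier first): Moreau and Marchetti (Mar 15, 2009) before Nguyen (Mar 4, 2014).
Among Moreau and Marchetti, by years in holy orders (lower first): Moreau (7 years) before Marchetti (35 years).
Kapoor and Haddad both have date of consecration or institution Feb 21, 2009, so the next rule applies.
Among Kapoor and Haddad, by years in holy orders (lower first): Kapoor (4 years) before Haddad (32 years).
Among Andersen, Ferreira and Greco, a member of the cathedral chapter before not a chapter member: Andersen (a member of the cathedral chapter) before Ferreira and Greco (not a chapter member).
Ferreira and Greco both have date of consecration or institution Oct 13, 2012, so the next rule applies.
Among Ferreira and Greco, by years in holy orders (lower first): Ferreira (14 years) before Greco (26 years).
So Marchetti takes precedence.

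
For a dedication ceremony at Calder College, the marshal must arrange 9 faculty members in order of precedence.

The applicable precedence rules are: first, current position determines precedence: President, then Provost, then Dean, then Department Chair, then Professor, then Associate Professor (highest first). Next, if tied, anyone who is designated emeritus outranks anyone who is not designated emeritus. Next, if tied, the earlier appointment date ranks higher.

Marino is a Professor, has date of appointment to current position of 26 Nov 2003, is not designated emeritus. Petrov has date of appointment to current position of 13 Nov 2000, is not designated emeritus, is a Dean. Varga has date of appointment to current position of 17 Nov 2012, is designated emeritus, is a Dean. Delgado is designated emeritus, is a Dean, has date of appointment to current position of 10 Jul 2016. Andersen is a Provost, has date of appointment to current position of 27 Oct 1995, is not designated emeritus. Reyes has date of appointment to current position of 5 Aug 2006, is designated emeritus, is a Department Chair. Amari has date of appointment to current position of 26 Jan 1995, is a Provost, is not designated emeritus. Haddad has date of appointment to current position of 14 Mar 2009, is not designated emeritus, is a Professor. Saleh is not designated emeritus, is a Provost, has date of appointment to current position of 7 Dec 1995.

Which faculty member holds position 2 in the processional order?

By current position: Amari, Andersen and Saleh (Provost); then Varga, Delgado and Petrov (Dean); then Reyes (Department Chair); then Marino and Haddad (Professor).
Amari, Andersen and Saleh are each not designated emeritus, so the next rule applies.
Among Amari, Andersen and Saleh, by date of appointment to current position (earlier first): Amari (26 Jan 1995) before Andersen (27 Oct 1995) before Saleh (7 Dec 1995).
Among Varga, Delgado and Petrov, designated emeritus before not designated emeritus: Varga and Delgado (designated emeritus) before Petrov (not designated emeritus).
Among Varga and Delgado, by date of appointment to current position (earlier first): Varga (17 Nov 2012) before Delgado (10 Jul 2016).
Marino and Haddad are each not designated emeritus, so the next rule applies.
Among Marino and Haddad, by date of appointment to current position (earlier first): Marino (26 Nov 2003) before Haddad (14 Mar 2009).
Order: Amari, Andersen, Saleh, Varga, Delgado, Petrov, Reyes, Marino, Haddad.

Andersen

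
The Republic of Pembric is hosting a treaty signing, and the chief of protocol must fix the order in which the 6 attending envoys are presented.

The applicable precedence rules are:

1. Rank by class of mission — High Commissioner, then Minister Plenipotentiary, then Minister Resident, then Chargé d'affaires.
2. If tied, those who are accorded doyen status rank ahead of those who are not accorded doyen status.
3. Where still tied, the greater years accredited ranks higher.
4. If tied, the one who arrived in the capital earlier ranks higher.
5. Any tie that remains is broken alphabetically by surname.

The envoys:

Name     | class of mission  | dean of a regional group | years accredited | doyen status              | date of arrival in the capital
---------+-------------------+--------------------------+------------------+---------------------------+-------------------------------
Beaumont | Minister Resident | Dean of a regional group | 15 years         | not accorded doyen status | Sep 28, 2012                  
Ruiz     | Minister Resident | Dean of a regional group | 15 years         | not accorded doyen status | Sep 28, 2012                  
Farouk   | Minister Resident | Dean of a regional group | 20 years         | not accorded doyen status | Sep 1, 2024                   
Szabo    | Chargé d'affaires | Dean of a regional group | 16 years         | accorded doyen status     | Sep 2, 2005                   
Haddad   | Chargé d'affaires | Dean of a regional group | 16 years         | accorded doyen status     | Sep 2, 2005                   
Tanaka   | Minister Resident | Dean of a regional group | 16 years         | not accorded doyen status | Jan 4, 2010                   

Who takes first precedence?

By class of mission: Farouk, Tanaka, Beaumont and Ruiz (Minister Resident); then Haddad and Szabo (Chargé d'affaires).
Farouk, Tanaka, Beaumont and Ruiz are each not accorded doyen status, so the next rule applies.
Among Farouk, Tanaka, Beaumont and Ruiz, by years accredited (higher first): Farouk (20 years) before Tanaka (16 years) before Beaumont and Ruiz (15 years).
Beaumont and Ruiz both have date of arrival in the capital Sep 28, 2012, so the next rule applies.
Among Beaumont and Ruiz, alphabetically by surname: Beaumont before Ruiz.
Haddad and Szabo are each accorded doyen status, so the next rule applies.
Haddad and Szabo both have years accredited 16 years, so the next rule applies.
Haddad and Szabo both have date of arrival in the capital Sep 2, 2005, so the next rule applies.
Among Haddad and Szabo, alphabetically by surname: Haddad before Szabo.
Order: Farouk, Tanaka, Beaumont, Ruiz, Haddad, Szabo.

Farouk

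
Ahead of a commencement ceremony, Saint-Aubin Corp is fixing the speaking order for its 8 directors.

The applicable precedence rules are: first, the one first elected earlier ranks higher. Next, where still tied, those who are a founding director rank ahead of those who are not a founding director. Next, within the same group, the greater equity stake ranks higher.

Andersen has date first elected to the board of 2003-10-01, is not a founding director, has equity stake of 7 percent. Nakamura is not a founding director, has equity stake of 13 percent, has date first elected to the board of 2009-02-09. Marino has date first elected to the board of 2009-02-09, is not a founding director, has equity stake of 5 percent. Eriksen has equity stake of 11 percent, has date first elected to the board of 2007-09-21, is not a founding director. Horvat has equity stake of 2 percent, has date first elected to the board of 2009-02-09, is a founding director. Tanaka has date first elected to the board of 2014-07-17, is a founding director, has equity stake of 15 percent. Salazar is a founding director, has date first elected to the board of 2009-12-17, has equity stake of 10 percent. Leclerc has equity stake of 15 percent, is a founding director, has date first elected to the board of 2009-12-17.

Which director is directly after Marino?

Leclerc

By date first elected to the board (earlier first): Andersen (2003-10-01); then Eriksen (2007-09-21); then Horvat, Nakamura and Marino (each 2009-02-09); then Leclerc and Salazar (both 2009-12-17); then Tanaka (2014-07-17).
Among Horvat, Nakamura and Marino, a founding director before not a founding director: Horvat (a founding director) before Nakamura and Marino (not a founding director).
Among Nakamura and Marino, by equity stake (higher first): Nakamura (13 percent) before Marino (5 percent).
Leclerc and Salazar are each a founding director, so the next rule applies.
Among Leclerc and Salazar, by equity stake (higher first): Leclerc (15 percent) before Salazar (10 percent).
Order: Andersen, Eriksen, Horvat, Nakamura, Marino, Leclerc, Salazar, Tanaka.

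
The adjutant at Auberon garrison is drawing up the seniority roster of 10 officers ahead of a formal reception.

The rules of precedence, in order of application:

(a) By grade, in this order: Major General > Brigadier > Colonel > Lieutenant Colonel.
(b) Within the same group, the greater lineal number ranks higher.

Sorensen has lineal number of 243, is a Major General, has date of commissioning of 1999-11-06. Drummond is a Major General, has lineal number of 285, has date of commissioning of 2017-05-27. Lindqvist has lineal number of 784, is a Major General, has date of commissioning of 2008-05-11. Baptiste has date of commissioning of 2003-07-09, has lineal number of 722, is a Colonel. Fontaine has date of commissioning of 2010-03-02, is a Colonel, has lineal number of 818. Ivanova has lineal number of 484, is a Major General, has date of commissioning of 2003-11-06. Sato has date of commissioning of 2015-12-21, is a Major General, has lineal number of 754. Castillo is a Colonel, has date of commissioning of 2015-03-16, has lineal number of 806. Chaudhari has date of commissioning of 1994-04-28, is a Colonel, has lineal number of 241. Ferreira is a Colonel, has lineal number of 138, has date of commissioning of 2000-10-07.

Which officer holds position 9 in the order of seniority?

By grade: Lindqvist, Sato, Ivanova, Drummond and Sorensen (Major General); then Fontaine, Castillo, Baptiste, Chaudhari and Ferreira (Colonel).
Among Lindqvist, Sato, Ivanova, Drummond and Sorensen, by lineal number (higher first): Lindqvist (784) before Sato (754) before Ivanova (484) before Drummond (285) before Sorensen (243).
Among Fontaine, Castillo, Baptiste, Chaudhari and Ferreira, by lineal number (higher first): Fontaine (818) before Castillo (806) before Baptiste (722) before Chaudhari (241) before Ferreira (138).
Order: Lindqvist, Sato, Ivanova, Drummond, Sorensen, Fontaine, Castillo, Baptiste, Chaudhari, Ferreira.

Chaudhari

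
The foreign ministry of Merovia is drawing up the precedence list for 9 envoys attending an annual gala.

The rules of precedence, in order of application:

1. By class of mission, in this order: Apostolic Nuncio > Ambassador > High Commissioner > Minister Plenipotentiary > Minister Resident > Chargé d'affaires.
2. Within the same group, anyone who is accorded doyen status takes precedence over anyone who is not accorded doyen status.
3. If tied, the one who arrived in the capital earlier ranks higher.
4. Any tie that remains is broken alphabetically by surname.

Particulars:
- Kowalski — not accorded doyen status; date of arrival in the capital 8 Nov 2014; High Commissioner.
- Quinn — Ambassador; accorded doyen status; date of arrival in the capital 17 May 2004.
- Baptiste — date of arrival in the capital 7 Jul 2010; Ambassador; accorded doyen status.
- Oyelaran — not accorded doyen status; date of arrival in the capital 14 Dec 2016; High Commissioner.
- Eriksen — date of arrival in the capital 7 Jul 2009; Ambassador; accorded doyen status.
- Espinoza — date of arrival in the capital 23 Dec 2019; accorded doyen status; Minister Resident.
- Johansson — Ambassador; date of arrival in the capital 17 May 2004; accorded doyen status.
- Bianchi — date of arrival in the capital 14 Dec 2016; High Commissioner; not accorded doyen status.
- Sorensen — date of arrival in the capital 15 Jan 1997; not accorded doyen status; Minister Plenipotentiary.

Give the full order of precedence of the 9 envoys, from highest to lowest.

By class of mission: Johansson, Quinn, Eriksen and Baptiste (Ambassador); then Kowalski, Bianchi and Oyelaran (High Commissioner); then Sorensen (Minister Plenipotentiary); then Espinoza (Minister Resident).
Johansson, Quinn, Eriksen and Baptiste are each accorded doyen status, so the next rule applies.
Among Johansson, Quinn, Eriksen and Baptiste, by date of arrival in the capital (earlier first): Johansson and Quinn (17 May 2004) before Eriksen (7 Jul 2009) before Baptiste (7 Jul 2010).
Among Johansson and Quinn, alphabetically by surname: Johansson before Quinn.
Kowalski, Bianchi and Oyelaran are each not accorded doyen status, so the next rule applies.
Among Kowalski, Bianchi and Oyelaran, by date of arrival in the capital (earlier first): Kowalski (8 Nov 2014) before Bianchi and Oyelaran (14 Dec 2016).
Among Bianchi and Oyelaran, alphabetically by surname: Bianchi before Oyelaran.
Full order: Johansson, Quinn, Eriksen, Baptiste, Kowalski, Bianchi, Oyelaran, Sorensen, Espinoza.

Johansson, Quinn, Eriksen, Baptiste, Kowalski, Bianchi, Oyelaran, Sorensen, Espinoza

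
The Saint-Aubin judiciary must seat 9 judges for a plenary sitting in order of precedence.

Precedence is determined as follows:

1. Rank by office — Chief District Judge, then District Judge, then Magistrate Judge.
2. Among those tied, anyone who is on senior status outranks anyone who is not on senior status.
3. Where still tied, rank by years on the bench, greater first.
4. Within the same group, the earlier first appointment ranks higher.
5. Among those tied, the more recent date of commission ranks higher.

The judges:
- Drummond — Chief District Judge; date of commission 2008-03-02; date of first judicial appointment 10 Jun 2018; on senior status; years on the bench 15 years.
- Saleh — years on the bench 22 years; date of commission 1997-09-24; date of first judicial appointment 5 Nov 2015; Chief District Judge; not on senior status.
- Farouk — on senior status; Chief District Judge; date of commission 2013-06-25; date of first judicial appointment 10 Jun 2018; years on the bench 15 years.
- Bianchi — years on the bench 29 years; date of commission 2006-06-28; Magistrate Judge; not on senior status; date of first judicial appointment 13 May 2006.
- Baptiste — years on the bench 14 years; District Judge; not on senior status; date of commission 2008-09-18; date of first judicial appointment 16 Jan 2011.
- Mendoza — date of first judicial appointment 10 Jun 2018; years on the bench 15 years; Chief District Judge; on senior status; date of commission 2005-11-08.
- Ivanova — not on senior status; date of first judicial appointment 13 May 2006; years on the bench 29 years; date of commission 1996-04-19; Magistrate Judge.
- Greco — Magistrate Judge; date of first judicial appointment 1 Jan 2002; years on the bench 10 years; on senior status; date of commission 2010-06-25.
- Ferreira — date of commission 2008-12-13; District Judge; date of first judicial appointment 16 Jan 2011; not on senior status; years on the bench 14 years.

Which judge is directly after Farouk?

By office: Farouk, Drummond, Mendoza and Saleh (Chief District Judge); then Ferreira and Baptiste (District Judge); then Greco, Bianchi and Ivanova (Magistrate Judge).
Among Farouk, Drummond, Mendoza and Saleh, on senior status before not on senior status: Farouk, Drummond and Mendoza (on senior status) before Saleh (not on senior status).
Farouk, Drummond and Mendoza all have years on the bench 15 years, so the next rule applies.
Farouk, Drummond and Mendoza all have date of first judicial appointment 10 Jun 2018, so the next rule applies.
Among Farouk, Drummond and Mendoza, by date of commission (later first): Farouk (2013-06-25) before Drummond (2008-03-02) before Mendoza (2005-11-08).
Ferreira and Baptiste are each not on senior status, so the next rule applies.
Ferreira and Baptiste both have years on the bench 14 years, so the next rule applies.
Ferreira and Baptiste both have date of first judicial appointment 16 Jan 2011, so the next rule applies.
Among Ferreira and Baptiste, by date of commission (later first): Ferreira (2008-12-13) before Baptiste (2008-09-18).
Among Greco, Bianchi and Ivanova, on senior status before not on senior status: Greco (on senior status) before Bianchi and Ivanova (not on senior status).
Bianchi and Ivanova both have years on the bench 29 years, so the next rule applies.
Bianchi and Ivanova both have date of first judicial appointment 13 May 2006, so the next rule applies.
Among Bianchi and Ivanova, by date of commission (later first): Bianchi (2006-06-28) before Ivanova (1996-04-19).
Order: Farouk, Drummond, Mendoza, Saleh, Ferreira, Baptiste, Greco, Bianchi, Ivanova.

Drummond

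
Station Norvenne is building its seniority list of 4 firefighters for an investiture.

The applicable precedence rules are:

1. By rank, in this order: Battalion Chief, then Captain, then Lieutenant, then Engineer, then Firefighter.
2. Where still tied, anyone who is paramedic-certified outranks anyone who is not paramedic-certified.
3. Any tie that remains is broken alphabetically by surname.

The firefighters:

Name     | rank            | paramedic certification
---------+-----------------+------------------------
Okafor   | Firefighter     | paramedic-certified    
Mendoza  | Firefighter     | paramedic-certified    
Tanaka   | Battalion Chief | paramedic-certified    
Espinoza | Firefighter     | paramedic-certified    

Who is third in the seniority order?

Mendoza

By rank: Tanaka (Battalion Chief); then Espinoza, Mendoza and Okafor (Firefighter).
Espinoza, Mendoza and Okafor are each paramedic-certified, so the next rule applies.
Among Espinoza, Mendoza and Okafor, alphabetically by surname: Espinoza before Mendoza before Okafor.
Order: Tanaka, Espinoza, Mendoza, Okafor.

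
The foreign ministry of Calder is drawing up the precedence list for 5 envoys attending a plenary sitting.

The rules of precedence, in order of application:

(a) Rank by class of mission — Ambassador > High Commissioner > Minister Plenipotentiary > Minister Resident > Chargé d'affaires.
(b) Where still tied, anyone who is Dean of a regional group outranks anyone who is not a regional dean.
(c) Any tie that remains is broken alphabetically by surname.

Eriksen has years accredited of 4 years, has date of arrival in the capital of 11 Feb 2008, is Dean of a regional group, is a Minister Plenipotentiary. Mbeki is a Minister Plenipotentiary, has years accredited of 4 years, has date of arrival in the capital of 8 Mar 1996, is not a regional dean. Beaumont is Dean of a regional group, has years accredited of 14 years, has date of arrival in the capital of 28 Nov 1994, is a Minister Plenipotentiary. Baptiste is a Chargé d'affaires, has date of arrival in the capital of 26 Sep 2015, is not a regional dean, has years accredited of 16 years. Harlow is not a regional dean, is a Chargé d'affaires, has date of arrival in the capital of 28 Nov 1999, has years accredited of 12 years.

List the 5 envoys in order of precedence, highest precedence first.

By class of mission: Beaumont, Eriksen and Mbeki (Minister Plenipotentiary); then Baptiste and Harlow (Chargé d'affaires).
Among Beaumont, Eriksen and Mbeki, Dean of a regional group before not a regional dean: Beaumont and Eriksen (Dean of a regional group) before Mbeki (not a regional dean).
Among Beaumont and Eriksen, alphabetically by surname: Beaumont before Eriksen.
Baptiste and Harlow are each not a regional dean, so the next rule applies.
Among Baptiste and Harlow, alphabetically by surname: Baptiste before Harlow.
Full order: Beaumont, Eriksen, Mbeki, Baptiste, Harlow.

Beaumont, Eriksen, Mbeki, Baptiste, Harlow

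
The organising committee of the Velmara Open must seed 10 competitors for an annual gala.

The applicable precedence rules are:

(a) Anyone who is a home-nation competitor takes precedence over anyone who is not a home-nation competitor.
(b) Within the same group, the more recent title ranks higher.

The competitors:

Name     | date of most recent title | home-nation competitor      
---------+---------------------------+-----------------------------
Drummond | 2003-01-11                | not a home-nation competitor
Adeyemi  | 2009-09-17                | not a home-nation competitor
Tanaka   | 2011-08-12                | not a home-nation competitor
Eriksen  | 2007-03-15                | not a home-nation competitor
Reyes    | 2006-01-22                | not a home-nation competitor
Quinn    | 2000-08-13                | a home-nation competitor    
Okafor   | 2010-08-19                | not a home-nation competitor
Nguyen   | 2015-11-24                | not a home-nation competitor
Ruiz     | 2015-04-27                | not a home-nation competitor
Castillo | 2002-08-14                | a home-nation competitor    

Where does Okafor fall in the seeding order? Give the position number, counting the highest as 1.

6

By the first rule: Castillo and Quinn (both a home-nation competitor); then Nguyen, Ruiz, Tanaka, Okafor, Adeyemi, Eriksen, Reyes and Drummond (each not a home-nation competitor).
Among Castillo and Quinn, by date of most recent title (later first): Castillo (2002-08-14) before Quinn (2000-08-13).
Among Nguyen, Ruiz, Tanaka, Okafor, Adeyemi, Eriksen, Reyes and Drummond, by date of most recent title (later first): Nguyen (2015-11-24) before Ruiz (2015-04-27) before Tanaka (2011-08-12) before Okafor (2010-08-19) before Adeyemi (2009-09-17) before Eriksen (2007-03-15) before Reyes (2006-01-22) before Drummond (2003-01-11).
Order: Castillo, Quinn, Nguyen, Ruiz, Tanaka, Okafor, Adeyemi, Eriksen, Reyes, Drummond. So position 6.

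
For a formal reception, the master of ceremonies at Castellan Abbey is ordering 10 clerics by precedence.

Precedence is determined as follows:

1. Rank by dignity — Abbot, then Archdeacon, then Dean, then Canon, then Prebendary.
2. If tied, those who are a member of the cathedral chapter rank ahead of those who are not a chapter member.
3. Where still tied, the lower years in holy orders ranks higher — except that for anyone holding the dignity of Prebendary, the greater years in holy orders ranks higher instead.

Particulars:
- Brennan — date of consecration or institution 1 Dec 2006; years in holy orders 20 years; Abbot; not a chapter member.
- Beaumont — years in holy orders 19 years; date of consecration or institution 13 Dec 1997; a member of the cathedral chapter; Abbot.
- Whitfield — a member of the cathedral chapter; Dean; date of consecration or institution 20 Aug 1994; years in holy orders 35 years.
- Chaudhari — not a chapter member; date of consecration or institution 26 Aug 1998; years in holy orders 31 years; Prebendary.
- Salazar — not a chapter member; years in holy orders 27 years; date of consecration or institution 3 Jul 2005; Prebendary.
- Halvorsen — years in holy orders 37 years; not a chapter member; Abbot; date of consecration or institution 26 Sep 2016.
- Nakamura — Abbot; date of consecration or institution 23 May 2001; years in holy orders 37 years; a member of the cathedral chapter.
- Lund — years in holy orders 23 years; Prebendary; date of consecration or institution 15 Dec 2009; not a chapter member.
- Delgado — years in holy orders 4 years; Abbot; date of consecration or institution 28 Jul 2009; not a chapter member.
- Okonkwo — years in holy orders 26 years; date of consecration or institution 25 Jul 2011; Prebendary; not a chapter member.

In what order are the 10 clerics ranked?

By dignity: Beaumont, Nakamura, Delgado, Brennan and Halvorsen (Abbot); then Whitfield (Dean); then Chaudhari, Salazar, Okonkwo and Lund (Prebendary).
Among Beaumont, Nakamura, Delgado, Brennan and Halvorsen, a member of the cathedral chapter before not a chapter member: Beaumont and Nakamura (a member of the cathedral chapter) before Delgado, Brennan and Halvorsen (not a chapter member).
Among Beaumont and Nakamura, by years in holy orders (lower first): Beaumont (19 years) before Nakamura (37 years).
Among Delgado, Brennan and Halvorsen, by years in holy orders (lower first): Delgado (4 years) before Brennan (20 years) before Halvorsen (37 years).
Chaudhari, Salazar, Okonkwo and Lund are each not a chapter member, so the next rule applies.
Among Chaudhari, Salazar, Okonkwo and Lund, by years in holy orders (higher first) (reversed rule for this group): Chaudhari (31 years) before Salazar (27 years) before Okonkwo (26 years) before Lund (23 years).
Full order: Beaumont, Nakamura, Delgado, Brennan, Halvorsen, Whitfield, Chaudhari, Salazar, Okonkwo, Lund.

Beaumont, Nakamura, Delgado, Brennan, Halvorsen, Whitfield, Chaudhari, Salazar, Okonkwo, Lund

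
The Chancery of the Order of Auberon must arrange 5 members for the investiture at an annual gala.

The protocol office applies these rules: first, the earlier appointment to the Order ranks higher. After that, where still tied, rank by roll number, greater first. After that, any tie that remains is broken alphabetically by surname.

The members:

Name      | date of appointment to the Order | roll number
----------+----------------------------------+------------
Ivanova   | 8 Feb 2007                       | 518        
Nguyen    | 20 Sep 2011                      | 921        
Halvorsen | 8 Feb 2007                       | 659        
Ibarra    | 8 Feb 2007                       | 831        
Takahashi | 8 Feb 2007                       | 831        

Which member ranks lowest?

By date of appointment to the Order (earlier first): Ibarra, Takahashi, Halvorsen and Ivanova (each 8 Feb 2007); then Nguyen (20 Sep 2011).
Among Ibarra, Takahashi, Halvorsen and Ivanova, by roll number (higher first): Ibarra and Takahashi (831) before Halvorsen (659) before Ivanova (518).
Among Ibarra and Takahashi, alphabetically by surname: Ibarra before Takahashi.
Order: Ibarra, Takahashi, Halvorsen, Ivanova, Nguyen.

Nguyen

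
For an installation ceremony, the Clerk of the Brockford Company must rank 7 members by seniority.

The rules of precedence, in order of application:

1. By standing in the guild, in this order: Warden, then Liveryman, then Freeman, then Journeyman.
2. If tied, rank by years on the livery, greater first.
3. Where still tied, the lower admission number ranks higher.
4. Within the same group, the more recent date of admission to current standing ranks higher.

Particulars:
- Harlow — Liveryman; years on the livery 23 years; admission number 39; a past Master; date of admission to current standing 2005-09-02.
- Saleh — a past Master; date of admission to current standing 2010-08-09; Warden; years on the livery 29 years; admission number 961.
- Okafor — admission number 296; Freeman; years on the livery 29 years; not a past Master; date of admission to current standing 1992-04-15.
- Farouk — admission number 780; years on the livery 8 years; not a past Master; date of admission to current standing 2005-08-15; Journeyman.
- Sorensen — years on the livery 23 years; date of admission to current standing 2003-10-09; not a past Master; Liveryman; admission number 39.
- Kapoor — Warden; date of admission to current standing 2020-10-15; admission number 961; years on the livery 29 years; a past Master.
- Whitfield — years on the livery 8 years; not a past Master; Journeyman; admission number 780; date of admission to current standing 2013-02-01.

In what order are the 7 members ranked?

Kapoor, Saleh, Harlow, Sorensen, Okafor, Whitfield, Farouk

By standing in the guild: Kapoor and Saleh (Warden); then Harlow and Sorensen (Liveryman); then Okafor (Freeman); then Whitfield and Farouk (Journeyman).
Kapoor and Saleh both have years on the livery 29 years, so the next rule applies.
Kapoor and Saleh both have admission number 961, so the next rule applies.
Among Kapoor and Saleh, by date of admission to current standing (later first): Kapoor (2020-10-15) before Saleh (2010-08-09).
Harlow and Sorensen both have years on the livery 23 years, so the next rule applies.
Harlow and Sorensen both have admission number 39, so the next rule applies.
Among Harlow and Sorensen, by date of admission to current standing (later first): Harlow (2005-09-02) before Sorensen (2003-10-09).
Whitfield and Farouk both have years on the livery 8 years, so the next rule applies.
Whitfield and Farouk both have admission number 780, so the next rule applies.
Among Whitfield and Farouk, by date of admission to current standing (later first): Whitfield (2013-02-01) before Farouk (2005-08-15).
Full order: Kapoor, Saleh, Harlow, Sorensen, Okafor, Whitfield, Farouk.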